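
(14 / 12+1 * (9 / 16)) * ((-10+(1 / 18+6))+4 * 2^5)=185339 / 864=214.51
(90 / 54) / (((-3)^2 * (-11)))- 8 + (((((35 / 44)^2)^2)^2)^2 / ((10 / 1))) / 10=-170865981456103931945090382829 / 21314079398600313108953038848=-8.02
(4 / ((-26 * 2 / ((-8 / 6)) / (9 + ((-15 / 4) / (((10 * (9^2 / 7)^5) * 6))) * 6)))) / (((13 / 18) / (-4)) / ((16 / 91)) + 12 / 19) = -101758295521472 / 43580543387121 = -2.33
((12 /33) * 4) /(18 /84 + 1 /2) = 112 /55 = 2.04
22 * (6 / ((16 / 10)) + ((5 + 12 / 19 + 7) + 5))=17875 / 38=470.39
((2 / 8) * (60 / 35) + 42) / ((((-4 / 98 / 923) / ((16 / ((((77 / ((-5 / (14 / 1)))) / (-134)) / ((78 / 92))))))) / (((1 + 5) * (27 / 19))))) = -210984176520 / 3059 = -68971617.04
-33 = -33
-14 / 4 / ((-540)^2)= -7 / 583200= -0.00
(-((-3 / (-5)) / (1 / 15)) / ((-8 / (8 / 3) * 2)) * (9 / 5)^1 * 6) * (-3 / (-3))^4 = 81 / 5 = 16.20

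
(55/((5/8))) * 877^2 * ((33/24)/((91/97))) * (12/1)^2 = 1299926458512/91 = 14284906137.49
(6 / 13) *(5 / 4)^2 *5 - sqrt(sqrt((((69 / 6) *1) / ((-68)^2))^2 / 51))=-sqrt(46) *51^(3 / 4) / 6936 + 375 / 104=3.59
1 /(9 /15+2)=5 /13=0.38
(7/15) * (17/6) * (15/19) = 119/114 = 1.04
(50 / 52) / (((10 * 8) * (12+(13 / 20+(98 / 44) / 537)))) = 147675 / 155475944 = 0.00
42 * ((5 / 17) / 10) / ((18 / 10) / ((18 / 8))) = 105 / 68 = 1.54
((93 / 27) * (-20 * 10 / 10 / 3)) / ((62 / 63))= -23.33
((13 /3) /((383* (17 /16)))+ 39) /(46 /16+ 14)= 1219192 /527391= 2.31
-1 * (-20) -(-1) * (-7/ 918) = 18353/ 918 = 19.99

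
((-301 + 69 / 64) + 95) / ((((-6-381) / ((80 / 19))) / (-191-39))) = -175375 / 342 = -512.79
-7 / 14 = -1 / 2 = -0.50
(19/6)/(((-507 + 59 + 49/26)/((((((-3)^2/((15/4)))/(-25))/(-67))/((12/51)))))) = -4199/97141625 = -0.00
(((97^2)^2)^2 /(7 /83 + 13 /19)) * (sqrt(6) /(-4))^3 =-12359632778332467497 * sqrt(6) /12928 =-2341800256427299.87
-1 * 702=-702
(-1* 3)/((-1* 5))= 3/5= 0.60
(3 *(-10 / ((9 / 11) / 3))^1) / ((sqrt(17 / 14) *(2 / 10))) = -550 *sqrt(238) / 17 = -499.12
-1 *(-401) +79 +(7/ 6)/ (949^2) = 2593730887/ 5403606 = 480.00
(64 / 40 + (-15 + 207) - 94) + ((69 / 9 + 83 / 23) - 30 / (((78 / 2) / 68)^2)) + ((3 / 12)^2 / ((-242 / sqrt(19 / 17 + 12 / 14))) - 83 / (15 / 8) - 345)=-4309841 / 11661 - sqrt(27965) / 460768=-369.59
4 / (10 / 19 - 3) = -1.62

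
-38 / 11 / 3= -38 / 33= -1.15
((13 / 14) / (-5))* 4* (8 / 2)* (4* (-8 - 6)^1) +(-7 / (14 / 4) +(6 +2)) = 862 / 5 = 172.40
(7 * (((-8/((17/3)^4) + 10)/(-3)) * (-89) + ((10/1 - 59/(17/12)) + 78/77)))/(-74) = -2564109743/101979141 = -25.14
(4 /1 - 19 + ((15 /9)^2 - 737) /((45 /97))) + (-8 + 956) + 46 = -244481 /405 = -603.66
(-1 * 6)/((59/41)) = -246/59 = -4.17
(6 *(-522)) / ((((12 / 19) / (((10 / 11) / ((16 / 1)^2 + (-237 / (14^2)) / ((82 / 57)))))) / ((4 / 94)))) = -1594020960 / 2120177191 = -0.75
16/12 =4/3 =1.33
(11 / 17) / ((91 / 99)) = 0.70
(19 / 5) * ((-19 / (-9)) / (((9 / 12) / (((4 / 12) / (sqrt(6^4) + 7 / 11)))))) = 15884 / 163215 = 0.10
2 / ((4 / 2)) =1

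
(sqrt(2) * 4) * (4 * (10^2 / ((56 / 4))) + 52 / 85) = 165.09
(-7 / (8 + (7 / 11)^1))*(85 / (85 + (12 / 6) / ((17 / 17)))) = -1309 / 1653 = -0.79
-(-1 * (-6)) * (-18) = 108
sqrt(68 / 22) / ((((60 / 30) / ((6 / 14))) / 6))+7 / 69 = 7 / 69+9*sqrt(374) / 77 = 2.36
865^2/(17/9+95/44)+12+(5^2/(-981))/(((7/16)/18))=32298297424/174727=184850.07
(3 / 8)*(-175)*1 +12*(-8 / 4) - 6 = -765 / 8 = -95.62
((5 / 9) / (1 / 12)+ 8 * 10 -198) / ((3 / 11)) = -3674 / 9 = -408.22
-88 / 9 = -9.78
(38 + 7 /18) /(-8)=-691 /144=-4.80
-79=-79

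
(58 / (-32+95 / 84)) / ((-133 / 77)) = 1.09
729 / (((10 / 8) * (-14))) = -41.66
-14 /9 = -1.56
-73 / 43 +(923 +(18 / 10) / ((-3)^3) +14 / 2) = 598712 / 645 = 928.24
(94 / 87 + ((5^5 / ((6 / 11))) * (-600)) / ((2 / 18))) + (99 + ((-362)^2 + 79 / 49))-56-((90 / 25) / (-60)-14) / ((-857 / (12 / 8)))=-11254786224888667 / 365339100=-30806410.33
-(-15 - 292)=307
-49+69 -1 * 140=-120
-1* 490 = -490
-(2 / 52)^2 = -0.00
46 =46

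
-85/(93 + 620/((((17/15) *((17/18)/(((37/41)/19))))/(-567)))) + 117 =408459983924/3490947417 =117.01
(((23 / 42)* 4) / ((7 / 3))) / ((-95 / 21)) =-0.21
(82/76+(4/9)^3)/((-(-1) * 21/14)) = 32321/41553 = 0.78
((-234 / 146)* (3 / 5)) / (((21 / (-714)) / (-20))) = -47736 / 73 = -653.92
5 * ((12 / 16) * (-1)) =-15 / 4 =-3.75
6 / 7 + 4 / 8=19 / 14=1.36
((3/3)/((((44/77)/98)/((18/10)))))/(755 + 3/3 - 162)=343/660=0.52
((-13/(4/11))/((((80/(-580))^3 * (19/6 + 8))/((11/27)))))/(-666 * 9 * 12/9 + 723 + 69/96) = -38363897/560995020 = -0.07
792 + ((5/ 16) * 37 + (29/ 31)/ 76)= 7572889/ 9424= 803.57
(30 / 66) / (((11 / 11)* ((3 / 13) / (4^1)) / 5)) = 1300 / 33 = 39.39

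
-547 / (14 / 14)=-547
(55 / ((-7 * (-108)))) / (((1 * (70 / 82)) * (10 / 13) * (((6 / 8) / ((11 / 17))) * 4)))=64493 / 2698920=0.02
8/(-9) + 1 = 0.11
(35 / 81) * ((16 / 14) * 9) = 40 / 9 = 4.44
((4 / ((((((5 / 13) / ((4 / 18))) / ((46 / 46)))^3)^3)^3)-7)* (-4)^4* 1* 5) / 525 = -776382585697556589611082323557229487820474667776 / 45491176734262751545689759738743305206298828125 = -17.07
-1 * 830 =-830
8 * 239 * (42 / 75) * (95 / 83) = 508592 / 415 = 1225.52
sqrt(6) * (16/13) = 16 * sqrt(6)/13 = 3.01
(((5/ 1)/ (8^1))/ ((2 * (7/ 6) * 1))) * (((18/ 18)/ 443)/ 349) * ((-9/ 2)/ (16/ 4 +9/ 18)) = -15/ 8657992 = -0.00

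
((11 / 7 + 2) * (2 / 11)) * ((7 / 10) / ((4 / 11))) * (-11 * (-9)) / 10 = 99 / 8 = 12.38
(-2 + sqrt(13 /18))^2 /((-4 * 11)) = -85 /792 + sqrt(26) /66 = -0.03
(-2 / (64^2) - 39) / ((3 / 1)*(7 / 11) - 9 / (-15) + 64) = -4393015 / 7491584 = -0.59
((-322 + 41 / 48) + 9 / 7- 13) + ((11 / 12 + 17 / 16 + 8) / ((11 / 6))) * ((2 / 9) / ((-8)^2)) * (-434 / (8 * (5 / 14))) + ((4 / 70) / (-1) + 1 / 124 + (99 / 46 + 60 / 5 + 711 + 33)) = 534266481041 / 1264919040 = 422.37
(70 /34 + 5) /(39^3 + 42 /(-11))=440 /3697313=0.00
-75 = -75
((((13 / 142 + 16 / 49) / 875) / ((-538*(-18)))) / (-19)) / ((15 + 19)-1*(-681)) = -2909 / 800952757605000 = -0.00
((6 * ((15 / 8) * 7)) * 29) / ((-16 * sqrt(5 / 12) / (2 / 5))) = -1827 * sqrt(15) / 80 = -88.45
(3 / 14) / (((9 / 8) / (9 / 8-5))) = -31 / 42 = -0.74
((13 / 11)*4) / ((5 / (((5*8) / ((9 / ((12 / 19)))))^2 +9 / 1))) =15.96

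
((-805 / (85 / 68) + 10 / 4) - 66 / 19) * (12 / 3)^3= -784288 / 19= -41278.32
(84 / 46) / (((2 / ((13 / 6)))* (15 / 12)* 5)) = 0.32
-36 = -36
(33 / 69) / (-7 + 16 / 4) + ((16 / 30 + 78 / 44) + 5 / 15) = 18823 / 7590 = 2.48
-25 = -25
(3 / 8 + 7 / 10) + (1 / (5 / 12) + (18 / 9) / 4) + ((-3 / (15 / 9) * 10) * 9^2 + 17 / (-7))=-407807 / 280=-1456.45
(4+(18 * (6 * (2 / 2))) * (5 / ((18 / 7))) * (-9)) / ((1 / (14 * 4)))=-105616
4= 4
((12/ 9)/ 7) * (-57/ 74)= -38/ 259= -0.15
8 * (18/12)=12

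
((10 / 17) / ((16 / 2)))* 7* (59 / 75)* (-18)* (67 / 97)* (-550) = 4565715 / 1649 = 2768.78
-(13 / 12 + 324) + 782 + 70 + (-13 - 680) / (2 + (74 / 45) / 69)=1739069 / 9426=184.50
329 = 329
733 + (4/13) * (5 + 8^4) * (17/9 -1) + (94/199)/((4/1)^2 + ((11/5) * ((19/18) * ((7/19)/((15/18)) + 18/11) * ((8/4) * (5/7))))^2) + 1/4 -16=4999202076701/2718585168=1838.90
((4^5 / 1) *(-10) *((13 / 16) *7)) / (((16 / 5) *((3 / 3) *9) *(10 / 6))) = -3640 / 3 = -1213.33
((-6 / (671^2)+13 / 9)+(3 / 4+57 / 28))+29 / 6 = 257087233 / 28365183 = 9.06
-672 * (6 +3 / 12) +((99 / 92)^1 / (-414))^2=-4200.00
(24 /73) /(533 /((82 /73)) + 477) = 48 /138919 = 0.00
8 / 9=0.89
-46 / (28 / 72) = -828 / 7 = -118.29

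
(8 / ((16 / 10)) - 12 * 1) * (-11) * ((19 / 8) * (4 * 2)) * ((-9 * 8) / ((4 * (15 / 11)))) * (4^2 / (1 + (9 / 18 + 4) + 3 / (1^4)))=-3089856 / 85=-36351.25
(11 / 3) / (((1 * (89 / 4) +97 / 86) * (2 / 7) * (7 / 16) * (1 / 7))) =105952 / 12063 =8.78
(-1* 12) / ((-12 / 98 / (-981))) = -96138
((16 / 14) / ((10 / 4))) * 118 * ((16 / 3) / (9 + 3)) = 7552 / 315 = 23.97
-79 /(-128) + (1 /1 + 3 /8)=255 /128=1.99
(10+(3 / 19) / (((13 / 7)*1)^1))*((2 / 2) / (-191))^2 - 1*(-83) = 747899472 / 9010807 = 83.00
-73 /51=-1.43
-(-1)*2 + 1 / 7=15 / 7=2.14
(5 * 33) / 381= 55 / 127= 0.43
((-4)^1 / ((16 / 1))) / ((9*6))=-1 / 216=-0.00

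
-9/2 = -4.50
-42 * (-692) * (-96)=-2790144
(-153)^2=23409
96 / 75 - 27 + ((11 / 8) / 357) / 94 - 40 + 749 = 4585902323 / 6711600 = 683.28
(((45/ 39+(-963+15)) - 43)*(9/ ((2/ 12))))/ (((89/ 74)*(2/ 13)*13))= -25710264/ 1157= -22221.49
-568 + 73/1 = -495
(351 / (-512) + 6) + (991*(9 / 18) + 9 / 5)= 1286693 / 2560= 502.61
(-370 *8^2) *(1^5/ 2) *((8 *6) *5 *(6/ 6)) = -2841600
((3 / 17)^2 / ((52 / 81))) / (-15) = -243 / 75140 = -0.00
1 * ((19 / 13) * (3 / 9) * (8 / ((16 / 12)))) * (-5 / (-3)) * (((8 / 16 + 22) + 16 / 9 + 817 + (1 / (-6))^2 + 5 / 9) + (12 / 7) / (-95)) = 20153723 / 4914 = 4101.29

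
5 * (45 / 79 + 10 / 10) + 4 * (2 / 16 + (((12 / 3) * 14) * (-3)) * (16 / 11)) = -1684307 / 1738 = -969.11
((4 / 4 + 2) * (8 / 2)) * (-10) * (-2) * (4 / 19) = 50.53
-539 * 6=-3234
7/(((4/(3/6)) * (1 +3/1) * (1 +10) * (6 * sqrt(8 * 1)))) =7 * sqrt(2)/8448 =0.00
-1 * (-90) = 90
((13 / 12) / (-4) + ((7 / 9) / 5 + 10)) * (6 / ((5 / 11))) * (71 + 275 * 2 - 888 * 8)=-169178207 / 200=-845891.04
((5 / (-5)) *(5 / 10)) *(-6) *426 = 1278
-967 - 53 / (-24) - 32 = -23923 / 24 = -996.79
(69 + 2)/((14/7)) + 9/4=37.75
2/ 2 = 1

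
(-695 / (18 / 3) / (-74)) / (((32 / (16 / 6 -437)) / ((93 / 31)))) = -63.74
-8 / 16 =-1 / 2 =-0.50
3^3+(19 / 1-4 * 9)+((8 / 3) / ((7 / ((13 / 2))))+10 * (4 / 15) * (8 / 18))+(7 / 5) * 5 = 3905 / 189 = 20.66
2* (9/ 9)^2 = 2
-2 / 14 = -1 / 7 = -0.14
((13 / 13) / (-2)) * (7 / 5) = -7 / 10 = -0.70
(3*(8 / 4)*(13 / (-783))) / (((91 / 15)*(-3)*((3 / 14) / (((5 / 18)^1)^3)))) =625 / 1141614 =0.00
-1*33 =-33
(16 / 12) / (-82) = -2 / 123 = -0.02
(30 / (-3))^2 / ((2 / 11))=550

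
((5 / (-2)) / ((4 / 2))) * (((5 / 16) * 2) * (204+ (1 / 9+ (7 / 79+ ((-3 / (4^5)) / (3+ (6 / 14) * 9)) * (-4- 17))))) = -59470798525 / 372768768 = -159.54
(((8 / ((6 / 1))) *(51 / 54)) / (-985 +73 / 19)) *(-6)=646 / 83889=0.01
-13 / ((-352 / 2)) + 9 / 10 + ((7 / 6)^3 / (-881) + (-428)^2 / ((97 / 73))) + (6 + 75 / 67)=137868.22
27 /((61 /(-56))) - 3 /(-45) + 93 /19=-344666 /17385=-19.83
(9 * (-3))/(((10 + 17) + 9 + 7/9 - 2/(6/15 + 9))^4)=-864420850107/57230078566591921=-0.00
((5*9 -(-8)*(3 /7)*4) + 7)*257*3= 354660 /7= 50665.71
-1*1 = -1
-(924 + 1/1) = -925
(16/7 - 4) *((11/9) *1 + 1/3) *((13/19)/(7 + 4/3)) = -104/475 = -0.22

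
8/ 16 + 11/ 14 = 9/ 7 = 1.29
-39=-39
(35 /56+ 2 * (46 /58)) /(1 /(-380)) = -48735 /58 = -840.26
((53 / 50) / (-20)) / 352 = -53 / 352000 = -0.00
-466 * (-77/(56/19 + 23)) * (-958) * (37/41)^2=-1078908.38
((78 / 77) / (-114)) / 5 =-13 / 7315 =-0.00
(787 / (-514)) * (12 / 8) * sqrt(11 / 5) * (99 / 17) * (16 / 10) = -467478 * sqrt(55) / 109225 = -31.74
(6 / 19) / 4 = 3 / 38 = 0.08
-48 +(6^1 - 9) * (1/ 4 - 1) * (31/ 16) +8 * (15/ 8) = -1833/ 64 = -28.64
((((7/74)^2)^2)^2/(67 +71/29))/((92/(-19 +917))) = 75063473821/83304997511438623744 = 0.00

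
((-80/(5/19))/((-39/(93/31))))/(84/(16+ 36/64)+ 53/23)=1852880/584441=3.17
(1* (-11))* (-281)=3091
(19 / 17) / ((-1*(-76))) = 1 / 68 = 0.01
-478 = -478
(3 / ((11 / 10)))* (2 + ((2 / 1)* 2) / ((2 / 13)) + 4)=960 / 11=87.27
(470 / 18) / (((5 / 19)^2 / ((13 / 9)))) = 220571 / 405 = 544.62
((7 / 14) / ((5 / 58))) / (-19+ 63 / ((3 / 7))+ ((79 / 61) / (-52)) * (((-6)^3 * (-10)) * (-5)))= 22997 / 1574020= 0.01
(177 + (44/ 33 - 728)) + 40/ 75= -8237/ 15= -549.13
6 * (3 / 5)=18 / 5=3.60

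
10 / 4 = 5 / 2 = 2.50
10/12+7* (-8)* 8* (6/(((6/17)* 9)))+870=443/18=24.61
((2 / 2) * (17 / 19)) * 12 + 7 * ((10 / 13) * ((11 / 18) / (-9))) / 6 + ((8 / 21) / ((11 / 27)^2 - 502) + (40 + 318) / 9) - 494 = -136351088838281 / 307410636078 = -443.55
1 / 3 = 0.33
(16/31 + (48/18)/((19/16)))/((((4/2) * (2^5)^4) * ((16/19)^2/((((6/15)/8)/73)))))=1159/911204155392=0.00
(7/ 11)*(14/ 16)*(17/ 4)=833/ 352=2.37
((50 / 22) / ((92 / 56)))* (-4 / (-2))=700 / 253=2.77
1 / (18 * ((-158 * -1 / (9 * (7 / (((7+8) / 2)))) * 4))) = 7 / 9480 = 0.00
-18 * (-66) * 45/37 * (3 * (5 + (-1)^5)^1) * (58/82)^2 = 539518320/62197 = 8674.35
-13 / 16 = -0.81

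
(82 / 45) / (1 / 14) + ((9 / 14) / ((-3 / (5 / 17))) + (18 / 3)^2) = 61.45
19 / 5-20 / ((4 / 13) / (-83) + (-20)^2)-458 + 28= -229959744 / 539495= -426.25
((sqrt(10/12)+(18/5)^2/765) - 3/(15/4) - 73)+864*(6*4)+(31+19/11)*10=sqrt(30)/6+490629321/23375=20990.40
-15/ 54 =-0.28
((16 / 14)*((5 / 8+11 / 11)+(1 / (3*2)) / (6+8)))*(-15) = -1375 / 49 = -28.06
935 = 935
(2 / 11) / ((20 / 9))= 9 / 110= 0.08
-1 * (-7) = 7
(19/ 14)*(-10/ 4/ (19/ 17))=-3.04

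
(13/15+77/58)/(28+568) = 0.00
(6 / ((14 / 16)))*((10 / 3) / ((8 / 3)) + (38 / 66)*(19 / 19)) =964 / 77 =12.52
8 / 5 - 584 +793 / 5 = -2119 / 5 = -423.80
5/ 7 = 0.71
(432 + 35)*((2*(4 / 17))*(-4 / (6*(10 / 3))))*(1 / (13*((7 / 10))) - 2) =642592 / 7735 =83.08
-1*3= -3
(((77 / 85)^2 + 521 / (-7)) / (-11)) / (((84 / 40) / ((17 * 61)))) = 454172084 / 137445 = 3304.39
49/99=0.49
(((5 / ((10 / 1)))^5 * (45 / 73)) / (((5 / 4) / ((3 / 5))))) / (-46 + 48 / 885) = -59 / 293168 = -0.00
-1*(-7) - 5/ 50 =69/ 10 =6.90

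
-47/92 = -0.51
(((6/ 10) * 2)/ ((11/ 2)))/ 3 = 4/ 55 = 0.07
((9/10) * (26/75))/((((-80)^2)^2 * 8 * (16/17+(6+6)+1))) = 221/3235840000000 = 0.00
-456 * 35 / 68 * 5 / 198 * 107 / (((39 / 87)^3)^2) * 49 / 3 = -10369540084409975 / 8123519547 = -1276483.67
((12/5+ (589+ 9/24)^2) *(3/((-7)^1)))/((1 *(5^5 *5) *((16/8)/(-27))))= 9003708333/70000000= 128.62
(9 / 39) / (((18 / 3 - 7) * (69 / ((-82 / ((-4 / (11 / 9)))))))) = -0.08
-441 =-441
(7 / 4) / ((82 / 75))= 525 / 328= 1.60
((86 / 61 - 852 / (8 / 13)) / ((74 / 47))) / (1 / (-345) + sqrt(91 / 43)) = -943944306975 * sqrt(3913) / 97784362496 - 117651029565 / 97784362496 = -605.06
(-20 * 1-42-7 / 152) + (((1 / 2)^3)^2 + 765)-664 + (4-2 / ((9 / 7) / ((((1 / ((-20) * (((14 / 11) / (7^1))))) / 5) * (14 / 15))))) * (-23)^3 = -203560812779 / 4104000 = -49600.59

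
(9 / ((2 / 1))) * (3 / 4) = 27 / 8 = 3.38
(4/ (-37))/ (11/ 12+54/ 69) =-1104/ 17353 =-0.06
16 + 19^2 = 377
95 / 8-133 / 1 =-969 / 8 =-121.12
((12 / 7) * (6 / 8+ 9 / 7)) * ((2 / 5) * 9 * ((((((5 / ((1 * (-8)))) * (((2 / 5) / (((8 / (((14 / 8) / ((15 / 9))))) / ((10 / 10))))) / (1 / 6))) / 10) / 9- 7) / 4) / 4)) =-4926339 / 896000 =-5.50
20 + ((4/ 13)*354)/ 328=10837/ 533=20.33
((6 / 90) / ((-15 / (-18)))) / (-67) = -2 / 1675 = -0.00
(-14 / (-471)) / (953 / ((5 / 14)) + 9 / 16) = 1120 / 100566507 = 0.00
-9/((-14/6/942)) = 25434/7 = 3633.43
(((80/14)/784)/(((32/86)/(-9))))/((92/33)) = -63855/1009792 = -0.06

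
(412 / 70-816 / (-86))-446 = -648092 / 1505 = -430.63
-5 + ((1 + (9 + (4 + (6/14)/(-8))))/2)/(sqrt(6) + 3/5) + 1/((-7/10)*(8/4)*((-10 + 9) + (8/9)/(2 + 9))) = -2378235/479024 + 19525*sqrt(6)/15792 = -1.94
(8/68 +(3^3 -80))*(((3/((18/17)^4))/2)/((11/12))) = -4416787/64152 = -68.85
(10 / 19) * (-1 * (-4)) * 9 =360 / 19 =18.95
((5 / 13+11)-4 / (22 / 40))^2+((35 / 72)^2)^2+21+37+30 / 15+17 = 51637008812977 / 549543481344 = 93.96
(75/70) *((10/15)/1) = 5/7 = 0.71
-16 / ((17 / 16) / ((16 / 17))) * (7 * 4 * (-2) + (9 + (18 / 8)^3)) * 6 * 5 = 4375680 / 289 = 15140.76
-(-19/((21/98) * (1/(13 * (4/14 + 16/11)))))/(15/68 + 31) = 4501328/70059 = 64.25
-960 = -960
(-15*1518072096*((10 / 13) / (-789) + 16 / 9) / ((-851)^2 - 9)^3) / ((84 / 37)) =-79973065878595 / 1704353126825099692032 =-0.00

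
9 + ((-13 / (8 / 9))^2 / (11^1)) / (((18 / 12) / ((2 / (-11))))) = 12861 / 1936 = 6.64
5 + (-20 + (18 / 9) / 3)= -43 / 3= -14.33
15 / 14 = 1.07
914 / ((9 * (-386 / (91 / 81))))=-41587 / 140697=-0.30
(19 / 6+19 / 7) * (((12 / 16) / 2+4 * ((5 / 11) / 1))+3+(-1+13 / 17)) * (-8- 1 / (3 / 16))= -9159995 / 23562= -388.76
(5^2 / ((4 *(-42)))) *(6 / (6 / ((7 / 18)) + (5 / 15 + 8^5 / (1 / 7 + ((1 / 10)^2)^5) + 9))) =-150000000105 / 38539328000002912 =-0.00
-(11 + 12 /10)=-61 /5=-12.20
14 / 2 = 7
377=377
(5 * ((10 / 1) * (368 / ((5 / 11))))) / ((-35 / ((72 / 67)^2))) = -41969664 / 31423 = -1335.64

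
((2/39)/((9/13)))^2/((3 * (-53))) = -4/115911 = -0.00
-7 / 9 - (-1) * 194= 193.22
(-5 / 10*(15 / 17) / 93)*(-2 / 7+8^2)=-1115 / 3689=-0.30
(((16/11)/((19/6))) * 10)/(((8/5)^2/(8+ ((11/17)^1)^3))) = 15238125/1026817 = 14.84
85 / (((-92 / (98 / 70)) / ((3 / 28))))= -51 / 368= -0.14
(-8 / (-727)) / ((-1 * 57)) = -0.00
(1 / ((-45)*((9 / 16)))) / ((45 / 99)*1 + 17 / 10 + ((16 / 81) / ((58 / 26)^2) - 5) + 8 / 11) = 296032 / 15574753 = 0.02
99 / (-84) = -33 / 28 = -1.18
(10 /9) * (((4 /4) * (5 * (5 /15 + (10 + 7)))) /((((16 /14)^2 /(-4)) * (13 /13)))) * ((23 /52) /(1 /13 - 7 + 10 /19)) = 1391845 /68256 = 20.39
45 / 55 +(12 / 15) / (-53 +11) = 923 / 1155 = 0.80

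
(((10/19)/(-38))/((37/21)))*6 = -630/13357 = -0.05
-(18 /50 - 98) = 2441 /25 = 97.64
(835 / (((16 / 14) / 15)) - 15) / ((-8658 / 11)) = -24695 / 1776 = -13.90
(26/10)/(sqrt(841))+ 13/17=2106/2465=0.85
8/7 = 1.14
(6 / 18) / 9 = 1 / 27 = 0.04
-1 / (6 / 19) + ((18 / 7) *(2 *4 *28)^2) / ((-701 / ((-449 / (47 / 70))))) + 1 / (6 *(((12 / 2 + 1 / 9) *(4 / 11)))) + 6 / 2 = 486626555983 / 3953640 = 123083.17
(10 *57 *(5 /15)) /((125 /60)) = 456 /5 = 91.20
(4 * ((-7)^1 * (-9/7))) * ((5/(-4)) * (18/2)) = -405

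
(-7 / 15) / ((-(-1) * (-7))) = 1 / 15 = 0.07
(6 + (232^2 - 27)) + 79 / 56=53804.41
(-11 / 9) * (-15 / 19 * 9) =165 / 19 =8.68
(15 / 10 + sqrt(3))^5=5643 / 32 + 1629 * sqrt(3) / 16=352.69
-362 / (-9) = 362 / 9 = 40.22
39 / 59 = 0.66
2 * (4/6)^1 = 4/3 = 1.33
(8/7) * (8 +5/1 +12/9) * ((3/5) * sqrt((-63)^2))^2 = 585144/25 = 23405.76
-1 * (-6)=6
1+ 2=3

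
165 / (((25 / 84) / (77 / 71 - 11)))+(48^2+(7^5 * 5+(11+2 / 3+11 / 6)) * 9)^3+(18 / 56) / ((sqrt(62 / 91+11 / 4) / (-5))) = 1240503915252063840651 / 2840 - 45 * sqrt(113659) / 17486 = 436797153257768957.11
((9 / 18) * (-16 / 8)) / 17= -1 / 17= -0.06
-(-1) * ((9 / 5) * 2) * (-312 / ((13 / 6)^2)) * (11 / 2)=-85536 / 65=-1315.94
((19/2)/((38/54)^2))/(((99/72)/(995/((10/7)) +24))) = 190998/19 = 10052.53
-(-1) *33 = 33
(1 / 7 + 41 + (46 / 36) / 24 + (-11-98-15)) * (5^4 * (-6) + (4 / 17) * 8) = 7977461741 / 25704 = 310358.77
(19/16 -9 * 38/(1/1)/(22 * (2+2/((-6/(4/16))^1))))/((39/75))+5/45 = -13.20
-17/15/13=-17/195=-0.09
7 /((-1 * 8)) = -0.88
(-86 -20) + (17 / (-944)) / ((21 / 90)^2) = -106.33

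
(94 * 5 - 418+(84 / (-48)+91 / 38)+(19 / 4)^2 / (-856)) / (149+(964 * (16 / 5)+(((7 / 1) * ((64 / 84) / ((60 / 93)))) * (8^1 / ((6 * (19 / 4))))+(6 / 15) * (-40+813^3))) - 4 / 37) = 22798120725 / 93132169550233984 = 0.00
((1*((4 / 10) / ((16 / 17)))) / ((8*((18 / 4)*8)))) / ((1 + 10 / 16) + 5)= 0.00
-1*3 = -3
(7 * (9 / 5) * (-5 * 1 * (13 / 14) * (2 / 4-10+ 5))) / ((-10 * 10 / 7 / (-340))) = 125307 / 20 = 6265.35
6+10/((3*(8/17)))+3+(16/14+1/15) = 2421/140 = 17.29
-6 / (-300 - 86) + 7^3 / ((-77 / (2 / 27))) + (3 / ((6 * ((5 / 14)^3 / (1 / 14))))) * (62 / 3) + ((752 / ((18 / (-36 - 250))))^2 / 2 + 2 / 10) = 1534397440910846 / 21495375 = 71382678.41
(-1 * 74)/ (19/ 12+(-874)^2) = -888/ 9166531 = -0.00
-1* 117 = -117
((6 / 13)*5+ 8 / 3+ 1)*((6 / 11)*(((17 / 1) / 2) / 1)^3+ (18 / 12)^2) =576209 / 286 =2014.72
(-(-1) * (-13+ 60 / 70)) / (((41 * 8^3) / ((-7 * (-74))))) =-3145 / 10496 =-0.30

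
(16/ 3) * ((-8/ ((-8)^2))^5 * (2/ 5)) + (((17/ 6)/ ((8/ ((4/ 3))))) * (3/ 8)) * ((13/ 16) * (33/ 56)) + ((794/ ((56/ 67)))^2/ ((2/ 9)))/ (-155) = -2445135597427/ 93327360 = -26199.56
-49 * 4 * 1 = -196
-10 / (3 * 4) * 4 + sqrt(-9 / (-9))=-2.33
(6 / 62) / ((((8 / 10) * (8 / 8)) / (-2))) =-15 / 62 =-0.24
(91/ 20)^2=8281/ 400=20.70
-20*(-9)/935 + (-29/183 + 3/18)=4579/22814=0.20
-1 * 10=-10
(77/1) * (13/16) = 1001/16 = 62.56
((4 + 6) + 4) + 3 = 17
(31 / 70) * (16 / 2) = 124 / 35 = 3.54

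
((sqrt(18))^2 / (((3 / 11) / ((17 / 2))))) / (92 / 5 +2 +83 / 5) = 15.16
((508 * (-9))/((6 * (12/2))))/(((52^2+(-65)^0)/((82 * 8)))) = -83312/2705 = -30.80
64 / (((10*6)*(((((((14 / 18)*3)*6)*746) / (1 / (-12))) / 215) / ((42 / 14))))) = -43 / 7833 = -0.01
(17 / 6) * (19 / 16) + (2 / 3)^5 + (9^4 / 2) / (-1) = -25481981 / 7776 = -3277.00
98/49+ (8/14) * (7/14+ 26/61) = 2.53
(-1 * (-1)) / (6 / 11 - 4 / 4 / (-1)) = 11 / 17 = 0.65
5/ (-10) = -1/ 2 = -0.50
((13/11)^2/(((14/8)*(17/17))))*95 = 64220/847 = 75.82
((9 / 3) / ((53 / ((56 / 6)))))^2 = 784 / 2809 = 0.28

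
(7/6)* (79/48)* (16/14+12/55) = 10349/3960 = 2.61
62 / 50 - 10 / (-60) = 211 / 150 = 1.41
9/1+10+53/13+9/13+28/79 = 24775/1027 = 24.12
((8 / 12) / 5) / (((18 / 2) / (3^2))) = 2 / 15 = 0.13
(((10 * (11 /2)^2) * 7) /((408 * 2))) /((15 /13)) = 11011 /4896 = 2.25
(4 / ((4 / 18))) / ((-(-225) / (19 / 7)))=38 / 175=0.22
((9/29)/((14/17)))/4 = 153/1624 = 0.09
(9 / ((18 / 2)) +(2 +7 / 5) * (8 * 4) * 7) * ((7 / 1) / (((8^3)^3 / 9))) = 240219 / 671088640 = 0.00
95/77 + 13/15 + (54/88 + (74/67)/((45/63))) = 263749/61908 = 4.26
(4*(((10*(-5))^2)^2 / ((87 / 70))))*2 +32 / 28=24500000696 / 609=40229886.20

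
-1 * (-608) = 608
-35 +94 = 59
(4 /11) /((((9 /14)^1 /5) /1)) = 280 /99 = 2.83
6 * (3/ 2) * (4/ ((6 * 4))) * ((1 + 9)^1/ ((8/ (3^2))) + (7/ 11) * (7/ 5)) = 8013/ 440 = 18.21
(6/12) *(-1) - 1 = -3/2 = -1.50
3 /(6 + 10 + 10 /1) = 3 /26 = 0.12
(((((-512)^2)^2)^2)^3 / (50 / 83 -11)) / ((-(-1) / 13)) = -113631962710373204447053551870680396472087807937192491043401544761344 / 863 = -131670872202054698084650700000000000000000000000000000000000000000.00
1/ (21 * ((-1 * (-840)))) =1/ 17640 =0.00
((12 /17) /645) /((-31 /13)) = -52 /113305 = -0.00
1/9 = 0.11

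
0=0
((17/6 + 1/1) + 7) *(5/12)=4.51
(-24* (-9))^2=46656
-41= -41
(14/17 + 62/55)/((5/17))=1824/275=6.63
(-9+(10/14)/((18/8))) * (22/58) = -6017/1827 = -3.29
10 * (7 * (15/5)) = 210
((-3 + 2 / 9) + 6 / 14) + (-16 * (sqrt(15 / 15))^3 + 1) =-1093 / 63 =-17.35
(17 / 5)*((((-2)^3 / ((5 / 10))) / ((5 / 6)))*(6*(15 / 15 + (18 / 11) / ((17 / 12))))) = -844.10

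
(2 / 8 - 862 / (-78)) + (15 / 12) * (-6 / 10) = 823 / 78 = 10.55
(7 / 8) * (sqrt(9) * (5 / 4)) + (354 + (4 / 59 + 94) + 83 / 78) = 33312085 / 73632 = 452.41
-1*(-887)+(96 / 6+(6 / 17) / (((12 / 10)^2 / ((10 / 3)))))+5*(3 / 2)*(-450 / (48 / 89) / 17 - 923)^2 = 2359781389199 / 332928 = 7087963.13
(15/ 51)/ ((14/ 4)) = 10/ 119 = 0.08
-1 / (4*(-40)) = 1 / 160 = 0.01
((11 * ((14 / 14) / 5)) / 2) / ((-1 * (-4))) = 11 / 40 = 0.28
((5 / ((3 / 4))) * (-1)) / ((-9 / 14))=280 / 27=10.37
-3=-3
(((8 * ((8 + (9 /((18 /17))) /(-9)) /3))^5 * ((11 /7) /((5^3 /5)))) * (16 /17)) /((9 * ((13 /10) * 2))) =5954307088007168 /998899160805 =5960.87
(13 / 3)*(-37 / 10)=-481 / 30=-16.03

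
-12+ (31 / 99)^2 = -116651 / 9801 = -11.90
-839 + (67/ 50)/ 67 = -41949/ 50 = -838.98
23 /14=1.64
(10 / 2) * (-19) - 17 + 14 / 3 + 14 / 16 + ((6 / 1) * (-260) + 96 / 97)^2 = 548824716229 / 225816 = 2430406.69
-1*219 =-219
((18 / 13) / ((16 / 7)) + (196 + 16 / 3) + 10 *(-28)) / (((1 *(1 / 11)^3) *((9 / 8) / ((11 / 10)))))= -71316311 / 702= -101590.19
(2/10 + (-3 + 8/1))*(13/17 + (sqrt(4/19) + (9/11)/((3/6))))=52*sqrt(19)/95 + 11674/935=14.87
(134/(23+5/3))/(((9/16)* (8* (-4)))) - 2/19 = -1717/4218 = -0.41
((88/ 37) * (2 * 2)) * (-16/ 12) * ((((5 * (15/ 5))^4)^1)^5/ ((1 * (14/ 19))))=-5724405922978817265926641.00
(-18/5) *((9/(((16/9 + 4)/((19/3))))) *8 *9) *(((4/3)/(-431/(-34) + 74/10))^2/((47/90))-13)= 1182208057545708/35586378295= 33220.80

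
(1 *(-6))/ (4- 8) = 3/ 2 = 1.50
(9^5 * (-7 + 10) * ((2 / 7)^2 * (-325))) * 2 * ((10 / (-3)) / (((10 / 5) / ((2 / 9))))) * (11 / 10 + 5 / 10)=272937600 / 49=5570155.10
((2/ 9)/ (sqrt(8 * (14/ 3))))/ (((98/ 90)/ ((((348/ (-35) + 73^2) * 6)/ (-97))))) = -558501 * sqrt(21)/ 232897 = -10.99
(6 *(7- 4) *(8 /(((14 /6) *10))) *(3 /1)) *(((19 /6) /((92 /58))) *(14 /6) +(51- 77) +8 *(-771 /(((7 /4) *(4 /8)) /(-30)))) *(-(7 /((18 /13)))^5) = -156082062151889237 /12072240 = -12929005897.16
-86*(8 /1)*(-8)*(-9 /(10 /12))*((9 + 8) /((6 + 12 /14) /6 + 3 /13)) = -459793152 /625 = -735669.04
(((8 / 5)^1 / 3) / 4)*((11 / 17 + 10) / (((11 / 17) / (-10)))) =-21.94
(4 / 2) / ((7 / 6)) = 12 / 7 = 1.71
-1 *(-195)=195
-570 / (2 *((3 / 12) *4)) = -285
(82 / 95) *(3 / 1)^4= 69.92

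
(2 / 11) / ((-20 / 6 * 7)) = -3 / 385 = -0.01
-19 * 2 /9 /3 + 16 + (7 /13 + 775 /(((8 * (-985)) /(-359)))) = 27901531 /553176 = 50.44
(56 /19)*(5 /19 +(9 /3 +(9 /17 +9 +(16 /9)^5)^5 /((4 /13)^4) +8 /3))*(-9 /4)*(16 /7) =-1046006385186263760041295909367561701052396 /40885756266975428616579439535097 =-25583637938.75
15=15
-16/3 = -5.33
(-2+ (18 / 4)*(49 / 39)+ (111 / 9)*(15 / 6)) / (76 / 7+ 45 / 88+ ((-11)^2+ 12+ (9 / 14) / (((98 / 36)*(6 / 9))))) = 40597480 / 170364129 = 0.24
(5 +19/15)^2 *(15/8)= 73.63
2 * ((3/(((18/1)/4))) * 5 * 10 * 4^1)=800/3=266.67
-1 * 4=-4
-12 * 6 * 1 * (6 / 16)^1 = -27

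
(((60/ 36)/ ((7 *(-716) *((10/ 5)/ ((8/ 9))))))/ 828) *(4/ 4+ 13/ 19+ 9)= -145/ 76032756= -0.00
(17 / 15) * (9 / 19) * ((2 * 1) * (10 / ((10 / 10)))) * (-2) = -408 / 19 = -21.47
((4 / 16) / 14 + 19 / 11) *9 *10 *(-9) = -435375 / 308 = -1413.56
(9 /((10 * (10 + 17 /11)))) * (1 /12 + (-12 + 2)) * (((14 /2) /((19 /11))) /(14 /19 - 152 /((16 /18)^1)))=302379 /16433800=0.02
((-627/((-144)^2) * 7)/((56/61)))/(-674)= 12749/37269504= 0.00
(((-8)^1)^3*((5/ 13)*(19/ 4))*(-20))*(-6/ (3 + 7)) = -145920/ 13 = -11224.62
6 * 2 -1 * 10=2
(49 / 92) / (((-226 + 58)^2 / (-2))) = -1 / 26496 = -0.00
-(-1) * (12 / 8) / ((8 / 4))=3 / 4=0.75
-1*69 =-69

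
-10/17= -0.59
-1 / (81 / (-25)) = 25 / 81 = 0.31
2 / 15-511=-7663 / 15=-510.87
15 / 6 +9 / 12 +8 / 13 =201 / 52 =3.87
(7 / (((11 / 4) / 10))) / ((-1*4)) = -6.36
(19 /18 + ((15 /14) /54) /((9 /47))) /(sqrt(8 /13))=2629 * sqrt(26) /9072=1.48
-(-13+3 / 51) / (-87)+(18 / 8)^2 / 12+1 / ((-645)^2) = 3585196327 / 13126420800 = 0.27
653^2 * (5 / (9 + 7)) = 2132045 / 16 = 133252.81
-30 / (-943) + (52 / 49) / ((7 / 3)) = 157398 / 323449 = 0.49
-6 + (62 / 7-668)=-4656 / 7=-665.14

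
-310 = -310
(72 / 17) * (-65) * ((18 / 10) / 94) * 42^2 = -7429968 / 799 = -9299.08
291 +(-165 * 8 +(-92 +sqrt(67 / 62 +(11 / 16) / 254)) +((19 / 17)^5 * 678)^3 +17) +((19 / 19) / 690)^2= 9 * sqrt(13267690) / 31496 +2252635828265790249858030160829393 / 1362799614823823299047300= 1652947216.29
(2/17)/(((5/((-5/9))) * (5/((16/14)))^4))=-0.00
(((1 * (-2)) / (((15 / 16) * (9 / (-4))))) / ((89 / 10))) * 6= 512 / 801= 0.64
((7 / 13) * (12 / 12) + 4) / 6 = 0.76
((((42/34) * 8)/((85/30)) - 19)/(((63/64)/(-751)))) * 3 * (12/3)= 861883648/6069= 142014.11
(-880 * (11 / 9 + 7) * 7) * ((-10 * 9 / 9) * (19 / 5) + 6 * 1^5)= 14586880 / 9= 1620764.44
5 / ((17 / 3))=15 / 17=0.88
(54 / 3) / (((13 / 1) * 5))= 18 / 65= 0.28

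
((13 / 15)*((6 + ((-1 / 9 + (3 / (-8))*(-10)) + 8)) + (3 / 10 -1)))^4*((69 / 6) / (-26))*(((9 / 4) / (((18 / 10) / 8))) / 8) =-4367044228634587331 / 170061120000000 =-25679.26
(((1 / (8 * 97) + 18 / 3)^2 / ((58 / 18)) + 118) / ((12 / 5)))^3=1434934475629341099818473487125 / 9202547322087728052436992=155927.96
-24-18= -42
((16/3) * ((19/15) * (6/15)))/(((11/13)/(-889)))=-7026656/2475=-2839.05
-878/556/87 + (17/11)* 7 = 2873305/266046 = 10.80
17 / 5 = 3.40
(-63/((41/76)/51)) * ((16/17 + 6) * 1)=-1694952/41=-41340.29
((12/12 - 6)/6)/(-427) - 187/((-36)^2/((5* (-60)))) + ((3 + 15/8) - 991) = -86959651/92232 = -942.84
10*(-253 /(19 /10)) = -25300 /19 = -1331.58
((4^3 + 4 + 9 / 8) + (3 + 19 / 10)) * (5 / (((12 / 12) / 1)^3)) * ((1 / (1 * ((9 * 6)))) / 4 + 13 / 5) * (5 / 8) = 925477 / 1536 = 602.52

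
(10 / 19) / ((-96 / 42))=-35 / 152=-0.23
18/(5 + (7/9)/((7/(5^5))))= 81/1585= 0.05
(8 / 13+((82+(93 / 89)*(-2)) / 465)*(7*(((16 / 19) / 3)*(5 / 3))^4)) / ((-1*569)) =-61918866003496 / 52349557553106489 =-0.00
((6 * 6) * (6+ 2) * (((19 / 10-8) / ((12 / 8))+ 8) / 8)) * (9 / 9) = 708 / 5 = 141.60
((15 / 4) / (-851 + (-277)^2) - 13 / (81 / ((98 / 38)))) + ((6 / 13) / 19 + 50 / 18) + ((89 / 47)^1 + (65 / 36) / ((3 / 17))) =14.51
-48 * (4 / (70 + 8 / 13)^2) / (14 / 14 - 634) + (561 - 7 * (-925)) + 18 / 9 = 312865079962 / 44453691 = 7038.00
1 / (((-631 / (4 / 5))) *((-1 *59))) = 4 / 186145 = 0.00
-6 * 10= -60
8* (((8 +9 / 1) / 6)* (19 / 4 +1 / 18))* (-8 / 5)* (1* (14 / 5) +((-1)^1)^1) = -23528 / 75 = -313.71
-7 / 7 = -1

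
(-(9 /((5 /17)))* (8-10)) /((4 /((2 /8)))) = 153 /40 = 3.82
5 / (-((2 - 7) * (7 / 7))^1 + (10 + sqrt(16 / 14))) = 525 / 1567 - 10 * sqrt(14) / 1567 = 0.31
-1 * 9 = -9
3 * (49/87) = 49/29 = 1.69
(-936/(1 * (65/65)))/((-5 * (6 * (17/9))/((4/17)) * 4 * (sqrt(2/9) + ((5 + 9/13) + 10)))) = 985608/15903755- 355914 * sqrt(2)/270363835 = 0.06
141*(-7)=-987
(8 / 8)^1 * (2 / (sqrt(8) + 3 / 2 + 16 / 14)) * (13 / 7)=-1924 / 199 + 1456 * sqrt(2) / 199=0.68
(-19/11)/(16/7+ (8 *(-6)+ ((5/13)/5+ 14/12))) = 10374/267091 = 0.04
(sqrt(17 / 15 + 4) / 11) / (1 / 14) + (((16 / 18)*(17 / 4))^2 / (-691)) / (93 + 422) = -1156 / 28825065 + 14*sqrt(1155) / 165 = 2.88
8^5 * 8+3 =262147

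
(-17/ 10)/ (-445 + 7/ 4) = 34/ 8865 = 0.00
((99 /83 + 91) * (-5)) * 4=-153040 /83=-1843.86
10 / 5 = 2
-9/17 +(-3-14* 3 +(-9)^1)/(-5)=873/85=10.27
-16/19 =-0.84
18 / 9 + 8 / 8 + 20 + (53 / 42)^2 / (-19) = 768059 / 33516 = 22.92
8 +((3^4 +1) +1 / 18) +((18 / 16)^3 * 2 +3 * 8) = 269345 / 2304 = 116.90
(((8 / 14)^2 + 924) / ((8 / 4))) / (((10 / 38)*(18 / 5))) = 487.84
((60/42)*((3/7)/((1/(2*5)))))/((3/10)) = 1000/49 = 20.41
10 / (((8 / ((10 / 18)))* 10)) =5 / 72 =0.07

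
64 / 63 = 1.02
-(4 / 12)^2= -1 / 9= -0.11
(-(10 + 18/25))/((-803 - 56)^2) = -268/18447025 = -0.00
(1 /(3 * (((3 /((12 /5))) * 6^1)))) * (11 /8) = 11 /180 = 0.06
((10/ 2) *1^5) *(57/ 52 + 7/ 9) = 4385/ 468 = 9.37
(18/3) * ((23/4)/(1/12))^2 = 28566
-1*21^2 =-441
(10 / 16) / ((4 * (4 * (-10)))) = -1 / 256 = -0.00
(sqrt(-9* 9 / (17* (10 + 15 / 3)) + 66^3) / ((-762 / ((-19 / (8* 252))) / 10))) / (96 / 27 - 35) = -0.00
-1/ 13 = -0.08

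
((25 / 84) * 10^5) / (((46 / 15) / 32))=50000000 / 161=310559.01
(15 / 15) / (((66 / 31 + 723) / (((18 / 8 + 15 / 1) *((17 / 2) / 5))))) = 12121 / 299720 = 0.04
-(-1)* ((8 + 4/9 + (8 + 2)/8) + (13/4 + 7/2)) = 148/9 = 16.44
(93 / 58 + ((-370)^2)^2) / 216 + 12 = 1087013530429 / 12528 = 86766724.97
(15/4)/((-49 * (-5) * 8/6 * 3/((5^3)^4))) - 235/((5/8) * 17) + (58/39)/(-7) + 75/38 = 934191.22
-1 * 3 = -3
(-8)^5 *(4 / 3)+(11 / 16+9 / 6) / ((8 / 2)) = -8388503 / 192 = -43690.12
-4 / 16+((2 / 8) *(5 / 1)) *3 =3.50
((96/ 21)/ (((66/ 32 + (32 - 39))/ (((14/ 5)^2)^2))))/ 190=-1404928/ 4690625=-0.30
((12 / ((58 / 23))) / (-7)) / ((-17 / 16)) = 2208 / 3451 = 0.64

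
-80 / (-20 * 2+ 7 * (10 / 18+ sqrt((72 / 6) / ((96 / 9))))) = 272160 * sqrt(2) / 809279+ 1872000 / 809279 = 2.79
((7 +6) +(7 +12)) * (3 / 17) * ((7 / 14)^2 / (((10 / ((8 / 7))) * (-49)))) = -96 / 29155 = -0.00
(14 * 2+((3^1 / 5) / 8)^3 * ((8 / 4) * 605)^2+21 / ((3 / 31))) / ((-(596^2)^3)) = -552107 / 28685176895179325440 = -0.00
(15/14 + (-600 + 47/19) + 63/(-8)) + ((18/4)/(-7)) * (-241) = -68309/152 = -449.40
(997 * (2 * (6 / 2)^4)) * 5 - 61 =807509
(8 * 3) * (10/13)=240/13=18.46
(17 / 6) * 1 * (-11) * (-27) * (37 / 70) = 62271 / 140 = 444.79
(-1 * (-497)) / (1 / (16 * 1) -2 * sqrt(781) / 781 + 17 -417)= -39741066288 / 31979762957 + 254464 * sqrt(781) / 31979762957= -1.24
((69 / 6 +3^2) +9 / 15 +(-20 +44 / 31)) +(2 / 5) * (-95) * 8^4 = -48250099 / 310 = -155645.48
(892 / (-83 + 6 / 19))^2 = 287234704 / 2468041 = 116.38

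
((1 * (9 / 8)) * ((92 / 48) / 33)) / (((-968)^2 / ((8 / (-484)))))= -23 / 19954863104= -0.00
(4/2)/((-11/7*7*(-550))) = 1/3025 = 0.00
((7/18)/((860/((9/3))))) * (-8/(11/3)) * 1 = -7/2365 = -0.00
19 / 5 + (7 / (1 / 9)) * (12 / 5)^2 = 9167 / 25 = 366.68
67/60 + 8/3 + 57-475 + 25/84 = -86923/210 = -413.92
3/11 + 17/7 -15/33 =173/77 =2.25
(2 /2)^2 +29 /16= 45 /16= 2.81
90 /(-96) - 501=-8031 /16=-501.94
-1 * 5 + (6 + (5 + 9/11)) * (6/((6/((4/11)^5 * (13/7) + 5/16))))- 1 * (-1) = -16594159/99207416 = -0.17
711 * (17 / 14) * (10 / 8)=60435 / 56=1079.20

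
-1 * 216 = -216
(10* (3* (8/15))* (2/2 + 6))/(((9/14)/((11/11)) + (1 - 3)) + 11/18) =-7056/47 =-150.13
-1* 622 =-622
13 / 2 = 6.50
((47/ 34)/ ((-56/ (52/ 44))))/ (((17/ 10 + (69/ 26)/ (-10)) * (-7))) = 39715/ 13671196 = 0.00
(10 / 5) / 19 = 2 / 19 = 0.11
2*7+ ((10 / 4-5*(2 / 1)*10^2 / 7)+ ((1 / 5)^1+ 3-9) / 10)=-22214 / 175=-126.94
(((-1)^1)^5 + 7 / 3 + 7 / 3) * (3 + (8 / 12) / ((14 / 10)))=803 / 63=12.75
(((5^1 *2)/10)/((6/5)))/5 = 1/6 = 0.17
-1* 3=-3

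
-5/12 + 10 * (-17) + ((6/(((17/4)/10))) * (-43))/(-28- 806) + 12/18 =-1597597/9452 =-169.02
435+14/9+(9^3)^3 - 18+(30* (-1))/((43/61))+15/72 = 1199454998677/3096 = 387420865.21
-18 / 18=-1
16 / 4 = 4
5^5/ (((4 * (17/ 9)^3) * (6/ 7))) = 5315625/ 39304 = 135.24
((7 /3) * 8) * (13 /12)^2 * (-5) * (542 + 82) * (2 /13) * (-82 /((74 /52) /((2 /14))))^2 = -61454132480 /86247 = -712536.46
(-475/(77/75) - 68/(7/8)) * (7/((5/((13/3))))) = -540917/165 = -3278.28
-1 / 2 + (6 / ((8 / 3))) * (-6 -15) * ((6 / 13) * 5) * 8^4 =-11612173 / 26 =-446622.04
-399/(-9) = 133/3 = 44.33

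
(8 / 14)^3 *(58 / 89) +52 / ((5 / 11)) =17480004 / 152635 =114.52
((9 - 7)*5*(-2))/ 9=-20/ 9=-2.22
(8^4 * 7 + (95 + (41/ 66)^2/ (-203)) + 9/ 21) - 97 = 25352340851/ 884268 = 28670.43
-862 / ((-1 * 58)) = 431 / 29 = 14.86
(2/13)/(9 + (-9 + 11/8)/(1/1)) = 16/143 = 0.11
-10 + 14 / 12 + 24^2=3403 / 6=567.17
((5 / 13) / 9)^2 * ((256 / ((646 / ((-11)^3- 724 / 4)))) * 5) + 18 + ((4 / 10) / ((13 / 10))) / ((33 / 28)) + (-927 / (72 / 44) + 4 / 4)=-1991272669 / 3602742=-552.71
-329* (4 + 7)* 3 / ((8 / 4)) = -10857 / 2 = -5428.50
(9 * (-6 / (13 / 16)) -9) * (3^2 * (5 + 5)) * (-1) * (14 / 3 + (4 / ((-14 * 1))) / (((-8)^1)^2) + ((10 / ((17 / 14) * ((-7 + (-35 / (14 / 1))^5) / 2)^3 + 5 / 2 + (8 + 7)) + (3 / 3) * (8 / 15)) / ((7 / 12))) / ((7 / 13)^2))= 61994425482592407333 / 1168001844038288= 53077.34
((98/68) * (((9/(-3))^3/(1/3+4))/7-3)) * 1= -1239/221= -5.61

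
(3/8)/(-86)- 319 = -219475/688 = -319.00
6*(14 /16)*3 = 63 /4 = 15.75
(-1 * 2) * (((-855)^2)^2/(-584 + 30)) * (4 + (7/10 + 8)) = 13573697785875/554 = 24501259541.29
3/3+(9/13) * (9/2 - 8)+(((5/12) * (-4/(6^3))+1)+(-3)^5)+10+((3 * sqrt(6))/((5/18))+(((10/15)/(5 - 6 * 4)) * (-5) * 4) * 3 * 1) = -37025039/160056+54 * sqrt(6)/5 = -204.87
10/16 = 5/8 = 0.62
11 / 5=2.20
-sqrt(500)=-10* sqrt(5)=-22.36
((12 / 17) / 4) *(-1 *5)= -15 / 17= -0.88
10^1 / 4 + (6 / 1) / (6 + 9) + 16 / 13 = 537 / 130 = 4.13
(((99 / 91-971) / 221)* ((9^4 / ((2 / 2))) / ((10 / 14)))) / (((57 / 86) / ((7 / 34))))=-58101727194 / 4639895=-12522.21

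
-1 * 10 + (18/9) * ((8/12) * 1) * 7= -2/3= -0.67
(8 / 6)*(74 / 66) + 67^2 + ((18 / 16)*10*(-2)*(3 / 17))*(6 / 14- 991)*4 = 238248341 / 11781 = 20223.10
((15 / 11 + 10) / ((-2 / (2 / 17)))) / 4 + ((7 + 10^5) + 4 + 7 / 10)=374043133 / 3740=100011.53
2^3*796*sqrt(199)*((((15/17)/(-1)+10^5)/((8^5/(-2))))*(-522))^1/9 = 9810613435*sqrt(199)/4352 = 31800490.24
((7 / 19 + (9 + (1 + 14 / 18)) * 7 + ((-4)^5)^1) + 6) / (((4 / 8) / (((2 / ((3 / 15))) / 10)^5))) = -322228 / 171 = -1884.37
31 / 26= 1.19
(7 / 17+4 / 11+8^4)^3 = 449625863618794673 / 6539203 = 68758511338.28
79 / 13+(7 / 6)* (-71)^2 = 459205 / 78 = 5887.24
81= 81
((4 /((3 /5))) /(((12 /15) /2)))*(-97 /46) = -2425 /69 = -35.14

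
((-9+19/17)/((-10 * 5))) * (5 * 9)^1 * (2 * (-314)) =-378684/85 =-4455.11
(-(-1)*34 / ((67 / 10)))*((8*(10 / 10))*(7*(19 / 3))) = 361760 / 201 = 1799.80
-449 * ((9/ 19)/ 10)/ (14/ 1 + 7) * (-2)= 1347/ 665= 2.03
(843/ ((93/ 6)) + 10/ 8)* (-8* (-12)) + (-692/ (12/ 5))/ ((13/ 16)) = 6028424/ 1209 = 4986.29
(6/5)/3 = 2/5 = 0.40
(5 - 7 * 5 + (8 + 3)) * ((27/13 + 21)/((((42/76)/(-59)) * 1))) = 4259800/91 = 46810.99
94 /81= 1.16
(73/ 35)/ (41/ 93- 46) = -6789/ 148295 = -0.05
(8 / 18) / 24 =1 / 54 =0.02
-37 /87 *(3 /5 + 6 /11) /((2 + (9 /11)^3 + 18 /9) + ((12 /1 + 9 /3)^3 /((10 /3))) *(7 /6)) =-376068 /915412115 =-0.00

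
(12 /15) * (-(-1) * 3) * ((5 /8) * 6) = 9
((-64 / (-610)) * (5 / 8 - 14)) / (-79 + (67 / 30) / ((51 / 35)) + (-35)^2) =-130968 / 107099225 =-0.00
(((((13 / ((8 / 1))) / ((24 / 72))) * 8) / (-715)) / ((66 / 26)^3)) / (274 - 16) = -2197 / 169982010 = -0.00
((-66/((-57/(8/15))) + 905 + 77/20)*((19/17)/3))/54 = 1036793/165240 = 6.27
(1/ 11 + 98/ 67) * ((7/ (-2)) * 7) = -56105/ 1474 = -38.06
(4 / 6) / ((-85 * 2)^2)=1 / 43350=0.00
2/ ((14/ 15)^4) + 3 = 108249/ 19208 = 5.64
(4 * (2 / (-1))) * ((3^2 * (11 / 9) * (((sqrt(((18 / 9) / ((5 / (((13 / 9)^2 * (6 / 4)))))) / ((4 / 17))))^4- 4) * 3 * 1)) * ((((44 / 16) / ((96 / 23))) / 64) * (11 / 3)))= -216976647877 / 895795200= -242.22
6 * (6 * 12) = 432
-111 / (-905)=111 / 905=0.12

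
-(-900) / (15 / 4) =240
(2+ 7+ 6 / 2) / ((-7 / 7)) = -12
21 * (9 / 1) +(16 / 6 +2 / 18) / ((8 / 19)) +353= 39499 / 72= 548.60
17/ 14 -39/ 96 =181/ 224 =0.81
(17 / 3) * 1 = 17 / 3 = 5.67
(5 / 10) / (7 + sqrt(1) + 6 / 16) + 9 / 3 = 3.06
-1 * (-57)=57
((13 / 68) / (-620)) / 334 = -13 / 14081440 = -0.00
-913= -913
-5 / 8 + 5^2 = 195 / 8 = 24.38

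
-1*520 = -520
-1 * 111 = -111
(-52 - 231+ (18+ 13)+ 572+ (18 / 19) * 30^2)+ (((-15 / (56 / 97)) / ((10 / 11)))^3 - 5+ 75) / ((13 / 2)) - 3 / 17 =-7103896324547 / 2949646336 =-2408.39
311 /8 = 38.88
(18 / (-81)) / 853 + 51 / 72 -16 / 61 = 1670051 / 3746376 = 0.45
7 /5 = 1.40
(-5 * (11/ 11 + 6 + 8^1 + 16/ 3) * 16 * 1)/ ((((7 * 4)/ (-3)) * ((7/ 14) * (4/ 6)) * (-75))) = -244/ 35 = -6.97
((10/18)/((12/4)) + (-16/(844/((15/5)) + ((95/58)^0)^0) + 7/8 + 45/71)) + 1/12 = 22350551/12989592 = 1.72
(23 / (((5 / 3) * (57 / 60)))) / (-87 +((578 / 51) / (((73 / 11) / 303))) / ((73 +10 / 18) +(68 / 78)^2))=-0.18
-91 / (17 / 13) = -1183 / 17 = -69.59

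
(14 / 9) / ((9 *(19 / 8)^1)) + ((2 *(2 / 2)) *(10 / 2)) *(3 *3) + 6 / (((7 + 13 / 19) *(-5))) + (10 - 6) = 52756247 / 561735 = 93.92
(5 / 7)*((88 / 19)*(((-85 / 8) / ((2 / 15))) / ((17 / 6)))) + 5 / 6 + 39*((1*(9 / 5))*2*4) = 1872859 / 3990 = 469.39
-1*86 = -86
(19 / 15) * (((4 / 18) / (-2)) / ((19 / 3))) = -1 / 45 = -0.02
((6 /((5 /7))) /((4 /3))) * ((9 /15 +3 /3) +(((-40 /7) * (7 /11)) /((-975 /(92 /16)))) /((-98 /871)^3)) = -3134485311 /36975400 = -84.77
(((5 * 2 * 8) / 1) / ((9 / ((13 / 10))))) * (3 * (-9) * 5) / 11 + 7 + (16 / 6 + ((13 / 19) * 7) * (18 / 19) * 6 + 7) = -1166606 / 11913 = -97.93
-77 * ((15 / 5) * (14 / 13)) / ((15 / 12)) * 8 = -103488 / 65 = -1592.12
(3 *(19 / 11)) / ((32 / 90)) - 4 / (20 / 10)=2213 / 176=12.57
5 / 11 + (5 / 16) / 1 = 135 / 176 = 0.77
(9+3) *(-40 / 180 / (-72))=0.04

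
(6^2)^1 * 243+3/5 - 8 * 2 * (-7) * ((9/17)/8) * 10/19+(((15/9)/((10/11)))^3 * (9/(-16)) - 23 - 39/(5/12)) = 1070698151/124032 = 8632.43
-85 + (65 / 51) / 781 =-3385570 / 39831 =-85.00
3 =3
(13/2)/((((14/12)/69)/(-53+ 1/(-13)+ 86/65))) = -696348/35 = -19895.66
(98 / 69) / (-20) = -49 / 690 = -0.07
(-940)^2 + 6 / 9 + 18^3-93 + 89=889428.67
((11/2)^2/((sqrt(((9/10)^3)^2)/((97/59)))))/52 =1467125/1118286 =1.31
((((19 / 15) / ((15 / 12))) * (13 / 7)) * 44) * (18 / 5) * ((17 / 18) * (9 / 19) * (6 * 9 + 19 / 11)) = 6502704 / 875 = 7431.66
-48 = -48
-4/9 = -0.44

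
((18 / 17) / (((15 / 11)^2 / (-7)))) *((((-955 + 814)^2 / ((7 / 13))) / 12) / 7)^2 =-898061370921 / 1166200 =-770074.92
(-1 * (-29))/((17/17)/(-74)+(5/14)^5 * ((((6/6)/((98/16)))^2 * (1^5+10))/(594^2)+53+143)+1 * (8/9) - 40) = -2777744411791272/3638440607993461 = -0.76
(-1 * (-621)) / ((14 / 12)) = 3726 / 7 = 532.29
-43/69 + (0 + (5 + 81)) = 5891/69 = 85.38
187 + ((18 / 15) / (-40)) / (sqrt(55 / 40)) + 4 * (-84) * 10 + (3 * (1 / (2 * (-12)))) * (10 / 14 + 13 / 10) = -1777021 / 560 - 3 * sqrt(22) / 550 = -3173.28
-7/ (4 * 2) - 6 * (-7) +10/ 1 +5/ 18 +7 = 4205/ 72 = 58.40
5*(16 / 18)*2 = 80 / 9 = 8.89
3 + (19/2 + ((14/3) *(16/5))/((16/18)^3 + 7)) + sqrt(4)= 923039/56150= 16.44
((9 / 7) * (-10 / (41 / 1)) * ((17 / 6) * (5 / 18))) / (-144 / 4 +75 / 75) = 85 / 12054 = 0.01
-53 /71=-0.75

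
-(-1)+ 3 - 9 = -5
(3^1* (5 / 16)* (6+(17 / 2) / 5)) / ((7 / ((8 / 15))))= 11 / 20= 0.55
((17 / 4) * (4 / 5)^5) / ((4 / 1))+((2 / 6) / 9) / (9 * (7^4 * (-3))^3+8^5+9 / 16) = 0.35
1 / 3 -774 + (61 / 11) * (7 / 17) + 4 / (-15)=-2164478 / 2805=-771.65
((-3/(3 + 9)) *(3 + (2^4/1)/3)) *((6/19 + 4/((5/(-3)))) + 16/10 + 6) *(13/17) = -8.79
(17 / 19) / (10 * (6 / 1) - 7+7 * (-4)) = 17 / 475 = 0.04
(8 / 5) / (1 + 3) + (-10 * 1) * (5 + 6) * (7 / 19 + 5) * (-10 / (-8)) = -70087 / 95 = -737.76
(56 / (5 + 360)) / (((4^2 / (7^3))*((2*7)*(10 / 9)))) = 3087 / 14600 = 0.21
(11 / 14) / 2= 11 / 28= 0.39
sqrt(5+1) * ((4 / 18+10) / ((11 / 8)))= 18.21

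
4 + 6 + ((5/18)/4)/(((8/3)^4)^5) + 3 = 119903836481049187949/9223372036854775808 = 13.00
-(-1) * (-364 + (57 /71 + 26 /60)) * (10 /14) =-772687 /2982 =-259.12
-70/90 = -7/9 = -0.78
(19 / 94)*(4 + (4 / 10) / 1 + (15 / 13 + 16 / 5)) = 1.77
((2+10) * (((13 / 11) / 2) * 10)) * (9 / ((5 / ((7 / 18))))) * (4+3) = 347.45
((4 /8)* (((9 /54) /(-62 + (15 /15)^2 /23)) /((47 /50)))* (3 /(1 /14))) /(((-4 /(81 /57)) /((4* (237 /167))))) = 343413 /2833489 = 0.12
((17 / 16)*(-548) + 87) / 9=-1981 / 36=-55.03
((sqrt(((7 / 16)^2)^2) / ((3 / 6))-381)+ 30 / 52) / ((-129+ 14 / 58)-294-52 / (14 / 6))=128374561 / 150332416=0.85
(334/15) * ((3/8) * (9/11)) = 1503/220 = 6.83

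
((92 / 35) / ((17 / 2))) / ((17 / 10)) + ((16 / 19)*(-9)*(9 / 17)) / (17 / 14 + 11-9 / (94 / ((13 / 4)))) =-20762800 / 133799197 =-0.16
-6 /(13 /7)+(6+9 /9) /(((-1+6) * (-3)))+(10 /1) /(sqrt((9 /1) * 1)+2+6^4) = -936071 /253695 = -3.69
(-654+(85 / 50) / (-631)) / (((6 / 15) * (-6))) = 4126757 / 15144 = 272.50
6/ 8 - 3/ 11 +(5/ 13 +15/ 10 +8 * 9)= 42535/ 572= 74.36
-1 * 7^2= -49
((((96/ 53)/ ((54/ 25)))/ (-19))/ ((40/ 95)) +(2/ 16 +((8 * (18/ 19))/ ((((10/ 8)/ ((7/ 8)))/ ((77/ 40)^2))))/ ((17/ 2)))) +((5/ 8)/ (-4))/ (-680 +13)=959118587219/ 411061428000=2.33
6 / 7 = 0.86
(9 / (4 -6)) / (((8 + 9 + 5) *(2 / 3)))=-0.31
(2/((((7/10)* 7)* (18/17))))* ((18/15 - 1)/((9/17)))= 578/3969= 0.15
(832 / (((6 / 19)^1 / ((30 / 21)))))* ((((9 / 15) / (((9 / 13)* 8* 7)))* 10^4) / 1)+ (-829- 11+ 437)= 256702277 / 441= 582091.33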